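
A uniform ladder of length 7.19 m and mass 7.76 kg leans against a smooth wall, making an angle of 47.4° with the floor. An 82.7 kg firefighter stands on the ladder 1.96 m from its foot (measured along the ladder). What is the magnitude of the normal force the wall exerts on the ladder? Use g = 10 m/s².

N_wall ≈ 243 N

Taking torques about the foot of the ladder:
Ladder weight 7.76×10 = 77.6 N acts at 3.595 m along the ladder; its horizontal arm is 3.595·cos47.4° = 2.433 m → τ = 188.8 N·m clockwise.
Firefighter: 82.7×10 = 827 N at 1.96 m → arm 1.327 m → τ = 1097 N·m clockwise.
Wall normal N acts horizontally at the top; its moment arm is the height L sinθ = 7.19·sin47.4° = 5.293 m, counterclockwise.
Balancing moments: N × 5.293 = 1286, giving N = 243 N.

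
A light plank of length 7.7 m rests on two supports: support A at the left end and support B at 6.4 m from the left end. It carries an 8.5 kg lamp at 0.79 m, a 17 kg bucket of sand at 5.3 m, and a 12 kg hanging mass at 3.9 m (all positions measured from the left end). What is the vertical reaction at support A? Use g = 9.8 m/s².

R_A ≈ 148 N

About support B:
Lamp: 8.5 × 9.8 = 83.3 N down at 0.79 m → arm 5.61 m, τ = 83.3 × 5.61 = 467.3 N·m counterclockwise.
Bucket of sand: 17 × 9.8 = 166.6 N down at 5.3 m → arm 1.1 m, τ = 166.6 × 1.1 = 183.3 N·m counterclockwise.
Hanging mass: 12 × 9.8 = 117.6 N down at 3.9 m → arm 2.5 m, τ = 117.6 × 2.5 = 294 N·m counterclockwise.
Net load moment about support B = 944.6 N·m counterclockwise.
Reaction R at support A is upward at 0 m, arm 6.4 m → moment R × 6.4 clockwise.
For rotational equilibrium, R × 6.4 = 944.6, so R = 148 N.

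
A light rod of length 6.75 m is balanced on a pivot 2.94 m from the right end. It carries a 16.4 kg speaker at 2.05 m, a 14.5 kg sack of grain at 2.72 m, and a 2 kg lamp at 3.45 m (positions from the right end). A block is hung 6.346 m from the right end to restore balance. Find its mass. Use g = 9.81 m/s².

m ≈ 4.92 kg

About the pivot (at 2.94 m from the right end):
Speaker: 16.4 × 9.81 = 160.9 N down at 2.05 m → arm 0.89 m, τ = 160.9 × 0.89 = 143.2 N·m clockwise.
Sack of grain: 14.5 × 9.81 = 142.2 N down at 2.72 m → arm 0.22 m, τ = 142.2 × 0.22 = 31.28 N·m clockwise.
Lamp: 2 × 9.81 = 19.62 N down at 3.45 m → arm 0.51 m, τ = 19.62 × 0.51 = 10.01 N·m counterclockwise.
Net moment of known loads = 164.5 N·m clockwise.
An unknown mass m at 6.346 m has arm 3.406 m; its moment is m·g·3.406 counterclockwise.
For rotational equilibrium, m × 9.81 × 3.406 = 164.5, so m = 164.5 / (9.81 × 3.406) = 4.92 kg.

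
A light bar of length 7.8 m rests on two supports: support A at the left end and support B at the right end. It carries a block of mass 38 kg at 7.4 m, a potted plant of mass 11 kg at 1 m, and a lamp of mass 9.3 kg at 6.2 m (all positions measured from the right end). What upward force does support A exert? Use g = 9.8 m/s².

R_A ≈ 440 N

Take moments about support B.
Block: 38 × 9.8 = 372.4 N down at 7.4 m → arm 7.4 m, τ = 372.4 × 7.4 = 2756 N·m counterclockwise.
Potted plant: 11 × 9.8 = 107.8 N down at 1 m → arm 1 m, τ = 107.8 × 1 = 107.8 N·m counterclockwise.
Lamp: 9.3 × 9.8 = 91.14 N down at 6.2 m → arm 6.2 m, τ = 91.14 × 6.2 = 565.1 N·m counterclockwise.
Net load moment about support B = 3429 N·m counterclockwise.
Reaction R at support A is upward at 7.8 m, arm 7.8 m → moment R × 7.8 clockwise.
Balancing moments: R × 7.8 = 3429, giving R = 440 N.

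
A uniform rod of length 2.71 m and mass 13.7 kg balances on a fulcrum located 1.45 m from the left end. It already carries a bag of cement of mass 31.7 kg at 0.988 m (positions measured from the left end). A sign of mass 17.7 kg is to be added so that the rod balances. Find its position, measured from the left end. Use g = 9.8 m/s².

x ≈ 2.35 m from the left end

Taking torques about the fulcrum (at 1.45 m from the left end):
Beam weight: 13.7 × 9.8 = 134.3 N down at 1.355 m → arm 0.095 m, τ = 134.3 × 0.095 = 12.76 N·m counterclockwise.
Bag of cement: 31.7 × 9.8 = 310.7 N down at 0.988 m → arm 0.462 m, τ = 310.7 × 0.462 = 143.5 N·m counterclockwise.
Net moment of existing loads = 156.3 N·m counterclockwise.
The sign weighs 17.7 × 9.8 = 173.5 N and must supply an equal clockwise moment, so its lever arm about the fulcrum is 156.3 / 173.5 = 0.901 m.
That puts it at 1.45 + 0.901 = 2.35 m from the left end.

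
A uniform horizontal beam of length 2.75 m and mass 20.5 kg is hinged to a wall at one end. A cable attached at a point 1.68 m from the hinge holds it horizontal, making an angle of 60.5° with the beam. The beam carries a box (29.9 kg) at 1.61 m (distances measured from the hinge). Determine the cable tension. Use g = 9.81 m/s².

About the hinge:
Beam weight: 20.5 × 9.81 = 201.1 N down at 1.375 m → arm 1.375 m, τ = 201.1 × 1.375 = 276.5 N·m clockwise.
Box: 29.9 × 9.81 = 293.3 N down at 1.61 m → arm 1.61 m, τ = 293.3 × 1.61 = 472.2 N·m clockwise.
Total clockwise load moment = 748.7 N·m.
The cable tension T acts at 1.68 m; only its component perpendicular to the beam, T sinθ, produces torque. sin 60.5° = 0.8704.
Balancing moments: T × 1.68 × 0.8704 = 748.7, giving T = 748.7 / 1.462 = 512 N.

T ≈ 512 N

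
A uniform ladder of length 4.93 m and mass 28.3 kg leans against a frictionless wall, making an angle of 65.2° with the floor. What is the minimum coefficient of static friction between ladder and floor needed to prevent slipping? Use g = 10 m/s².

μ_min ≈ 0.231

Take moments about the foot of the ladder.
Ladder weight 28.3×10 = 283 N acts at 2.465 m along the ladder; its horizontal arm is 2.465·cos65.2° = 1.034 m → τ = 292.6 N·m clockwise.
Wall normal N acts horizontally at the top; its moment arm is the height L sinθ = 4.93·sin65.2° = 4.475 m, counterclockwise.
For rotational equilibrium, N × 4.475 = 292.6, so N = 65.39 N.
ΣFx = 0 ⇒ f = N_wall = 65.39 N. ΣFy = 0 ⇒ N_floor = 283 N.
μ_min = f / N_floor = 65.39 / 283 = 0.231.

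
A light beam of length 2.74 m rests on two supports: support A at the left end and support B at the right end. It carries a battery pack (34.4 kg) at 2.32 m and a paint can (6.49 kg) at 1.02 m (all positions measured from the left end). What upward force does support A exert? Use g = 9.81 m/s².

R_A ≈ 91.7 N

About support B:
Battery pack: 34.4 × 9.81 = 337.5 N down at 2.32 m → arm 0.42 m, τ = 337.5 × 0.42 = 141.8 N·m counterclockwise.
Paint can: 6.49 × 9.81 = 63.67 N down at 1.02 m → arm 1.72 m, τ = 63.67 × 1.72 = 109.5 N·m counterclockwise.
Net load moment about support B = 251.3 N·m counterclockwise.
Reaction R at support A is upward at 0 m, arm 2.74 m → moment R × 2.74 clockwise.
Balancing moments: R × 2.74 = 251.3, giving R = 91.7 N.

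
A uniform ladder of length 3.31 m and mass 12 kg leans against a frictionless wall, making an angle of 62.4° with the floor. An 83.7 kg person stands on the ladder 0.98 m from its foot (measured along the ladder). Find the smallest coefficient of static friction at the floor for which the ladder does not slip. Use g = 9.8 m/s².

μ_min ≈ 0.168

Choose the foot of the ladder as the axis so the floor normal and friction both act there and drop out.
Ladder weight 12×9.8 = 117.6 N acts at 1.655 m along the ladder; its horizontal arm is 1.655·cos62.4° = 0.7668 m → τ = 90.18 N·m clockwise.
Person: 83.7×9.8 = 820.3 N at 0.98 m → arm 0.454 m → τ = 372.4 N·m clockwise.
Wall normal N acts horizontally at the top; its moment arm is the height L sinθ = 3.31·sin62.4° = 2.933 m, counterclockwise.
Balancing moments: N × 2.933 = 462.6, giving N = 157.7 N.
ΣFx = 0 ⇒ f = N_wall = 157.7 N. ΣFy = 0 ⇒ N_floor = 937.9 N.
μ_min = f / N_floor = 157.7 / 937.9 = 0.168.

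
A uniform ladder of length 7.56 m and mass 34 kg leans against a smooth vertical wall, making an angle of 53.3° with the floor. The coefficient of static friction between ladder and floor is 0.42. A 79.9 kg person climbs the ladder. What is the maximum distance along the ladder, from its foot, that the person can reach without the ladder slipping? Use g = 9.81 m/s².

Sum moments about the foot of the ladder (the floor normal and friction both act there and drop out).
Ladder weight 34×9.81 = 333.5 N acts at 3.78 m along the ladder; its horizontal arm is 3.78·cos53.3° = 2.259 m → τ = 753.4 N·m clockwise.
Person weight 79.9×9.81 = 783.8 N at distance d → arm d·cos53.3° → τ = 783.8·d·0.5976 clockwise.
Wall normal N at the top has arm L sinθ = 6.061 m counterclockwise, so Στ = 0 gives N·6.061 = 753.4 + 468.4·d.
ΣFy = 0 ⇒ N_floor = 1117 N, so the maximum friction is μ_s·N_floor = 0.42×1117 = 469.1 N. ΣFx = 0 ⇒ N_wall = f, so at the slipping point N = 469.1 N.
Substituting: 469.1×6.061 = 753.4 + 468.4·d ⇒ d = (2843 − 753.4) / 468.4 = 4.46 m.

d ≈ 4.46 m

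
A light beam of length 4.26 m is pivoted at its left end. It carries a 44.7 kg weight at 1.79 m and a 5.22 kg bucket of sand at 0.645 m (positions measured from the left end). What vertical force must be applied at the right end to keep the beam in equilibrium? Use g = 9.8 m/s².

Taking torques about the left end:
Weight: 44.7 × 9.8 = 438.1 N down at 1.79 m → arm 1.79 m, τ = 438.1 × 1.79 = 784.2 N·m clockwise.
Bucket of sand: 5.22 × 9.8 = 51.16 N down at 0.645 m → arm 0.645 m, τ = 51.16 × 0.645 = 33 N·m clockwise.
Net moment of the loads = 817.2 N·m clockwise.
The upward force F acts at the right end, arm 4.26 m, giving F × 4.26 counterclockwise.
For rotational equilibrium, F × 4.26 = 817.2, so F = 817.2 / 4.26 = 192 N.

F ≈ 192 N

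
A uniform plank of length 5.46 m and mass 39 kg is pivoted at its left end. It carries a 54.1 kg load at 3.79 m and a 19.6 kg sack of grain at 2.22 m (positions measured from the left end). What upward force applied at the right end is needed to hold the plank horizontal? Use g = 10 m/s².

Sum moments about the left end (the unknown pivot reaction has zero arm there).
Beam weight: 39 × 10 = 390 N down at 2.73 m → arm 2.73 m, τ = 390 × 2.73 = 1065 N·m clockwise.
Load: 54.1 × 10 = 541 N down at 3.79 m → arm 3.79 m, τ = 541 × 3.79 = 2050 N·m clockwise.
Sack of grain: 19.6 × 10 = 196 N down at 2.22 m → arm 2.22 m, τ = 196 × 2.22 = 435.1 N·m clockwise.
Net moment of the loads = 3550 N·m clockwise.
The upward force F acts at the right end, arm 5.46 m, giving F × 5.46 counterclockwise.
Setting net torque to zero: F × 5.46 = 3550 → F = 3550 / 5.46 = 650 N.

F ≈ 650 N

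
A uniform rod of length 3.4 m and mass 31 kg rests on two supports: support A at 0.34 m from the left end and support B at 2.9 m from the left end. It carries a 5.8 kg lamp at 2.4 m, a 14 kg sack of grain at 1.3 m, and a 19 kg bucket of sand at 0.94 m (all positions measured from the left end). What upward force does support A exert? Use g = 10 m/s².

Sum moments about support B (its reaction then has zero moment arm).
Beam weight: 31 × 10 = 310 N down at 1.7 m → arm 1.2 m, τ = 310 × 1.2 = 372 N·m counterclockwise.
Lamp: 5.8 × 10 = 58 N down at 2.4 m → arm 0.5 m, τ = 58 × 0.5 = 29 N·m counterclockwise.
Sack of grain: 14 × 10 = 140 N down at 1.3 m → arm 1.6 m, τ = 140 × 1.6 = 224 N·m counterclockwise.
Bucket of sand: 19 × 10 = 190 N down at 0.94 m → arm 1.96 m, τ = 190 × 1.96 = 372.4 N·m counterclockwise.
Net load moment about support B = 997.4 N·m counterclockwise.
Reaction R at support A is upward at 0.34 m, arm 2.56 m → moment R × 2.56 clockwise.
Setting net torque to zero: R × 2.56 = 997.4 → R = 390 N.

R_A ≈ 390 N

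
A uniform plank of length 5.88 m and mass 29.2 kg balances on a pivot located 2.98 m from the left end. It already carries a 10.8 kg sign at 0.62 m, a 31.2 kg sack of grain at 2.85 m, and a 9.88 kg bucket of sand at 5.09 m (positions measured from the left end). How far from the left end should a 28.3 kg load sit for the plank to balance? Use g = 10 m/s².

Take moments about the pivot (at 2.98 m from the left end).
Beam weight: 29.2 × 10 = 292 N down at 2.94 m → arm 0.04 m, τ = 292 × 0.04 = 11.68 N·m counterclockwise.
Sign: 10.8 × 10 = 108 N down at 0.62 m → arm 2.36 m, τ = 108 × 2.36 = 254.9 N·m counterclockwise.
Sack of grain: 31.2 × 10 = 312 N down at 2.85 m → arm 0.13 m, τ = 312 × 0.13 = 40.56 N·m counterclockwise.
Bucket of sand: 9.88 × 10 = 98.8 N down at 5.09 m → arm 2.11 m, τ = 98.8 × 2.11 = 208.5 N·m clockwise.
Net moment of existing loads = 98.64 N·m counterclockwise.
The load weighs 28.3 × 10 = 283 N and must supply an equal clockwise moment, so its lever arm about the pivot is 98.64 / 283 = 0.349 m.
That puts it at 2.98 + 0.349 = 3.33 m from the left end.

x ≈ 3.33 m from the left end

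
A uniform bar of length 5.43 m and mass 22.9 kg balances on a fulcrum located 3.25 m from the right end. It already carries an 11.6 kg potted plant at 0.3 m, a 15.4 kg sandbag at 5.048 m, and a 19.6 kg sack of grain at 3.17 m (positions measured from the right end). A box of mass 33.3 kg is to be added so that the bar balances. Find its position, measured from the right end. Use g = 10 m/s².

x ≈ 3.86 m from the right end

About the fulcrum (at 3.25 m from the right end):
Beam weight: 22.9 × 10 = 229 N down at 2.715 m → arm 0.535 m, τ = 229 × 0.535 = 122.5 N·m clockwise.
Potted plant: 11.6 × 10 = 116 N down at 0.3 m → arm 2.95 m, τ = 116 × 2.95 = 342.2 N·m clockwise.
Sandbag: 15.4 × 10 = 154 N down at 5.048 m → arm 1.798 m, τ = 154 × 1.798 = 276.9 N·m counterclockwise.
Sack of grain: 19.6 × 10 = 196 N down at 3.17 m → arm 0.08 m, τ = 196 × 0.08 = 15.68 N·m clockwise.
Net moment of existing loads = 203.5 N·m clockwise.
The box weighs 33.3 × 10 = 333 N and must supply an equal counterclockwise moment, so its lever arm about the fulcrum is 203.5 / 333 = 0.611 m.
That puts it at 3.25 + 0.611 = 3.86 m from the right end.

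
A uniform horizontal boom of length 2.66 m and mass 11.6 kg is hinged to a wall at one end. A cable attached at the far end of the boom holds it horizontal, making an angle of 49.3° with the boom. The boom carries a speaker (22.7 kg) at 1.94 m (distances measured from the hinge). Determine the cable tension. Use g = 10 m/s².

About the hinge:
Beam weight: 11.6 × 10 = 116 N down at 1.33 m → arm 1.33 m, τ = 116 × 1.33 = 154.3 N·m clockwise.
Speaker: 22.7 × 10 = 227 N down at 1.94 m → arm 1.94 m, τ = 227 × 1.94 = 440.4 N·m clockwise.
Total clockwise load moment = 594.7 N·m.
The cable tension T acts at 2.66 m; only its component perpendicular to the boom, T sinθ, produces torque. sin 49.3° = 0.7581.
Balancing moments: T × 2.66 × 0.7581 = 594.7, giving T = 594.7 / 2.017 = 295 N.

T ≈ 295 N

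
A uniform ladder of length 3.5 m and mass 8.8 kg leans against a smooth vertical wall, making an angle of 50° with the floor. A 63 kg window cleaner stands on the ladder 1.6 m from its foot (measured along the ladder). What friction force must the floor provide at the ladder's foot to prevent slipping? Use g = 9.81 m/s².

Sum moments about the foot of the ladder (the floor normal and friction both act there and drop out).
Ladder weight 8.8×9.81 = 86.33 N acts at 1.75 m along the ladder; its horizontal arm is 1.75·cos50° = 1.125 m → τ = 97.12 N·m clockwise.
Window cleaner: 63×9.81 = 618 N at 1.6 m → arm 1.028 m → τ = 635.3 N·m clockwise.
Wall normal N acts horizontally at the top; its moment arm is the height L sinθ = 3.5·sin50° = 2.681 m, counterclockwise.
Balancing moments: N × 2.681 = 732.4, giving N = 273 N.
ΣFx = 0: friction at the foot balances the wall's push, so f = N_wall = 273 N.

f ≈ 273 N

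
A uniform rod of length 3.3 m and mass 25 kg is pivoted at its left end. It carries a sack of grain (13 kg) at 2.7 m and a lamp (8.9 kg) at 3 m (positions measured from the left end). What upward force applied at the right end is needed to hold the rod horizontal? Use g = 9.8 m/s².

F ≈ 306 N

Take moments about the left end.
Beam weight: 25 × 9.8 = 245 N down at 1.65 m → arm 1.65 m, τ = 245 × 1.65 = 404.2 N·m clockwise.
Sack of grain: 13 × 9.8 = 127.4 N down at 2.7 m → arm 2.7 m, τ = 127.4 × 2.7 = 344 N·m clockwise.
Lamp: 8.9 × 9.8 = 87.22 N down at 3 m → arm 3 m, τ = 87.22 × 3 = 261.7 N·m clockwise.
Net moment of the loads = 1010 N·m clockwise.
The upward force F acts at the right end, arm 3.3 m, giving F × 3.3 counterclockwise.
Στ = 0 ⇒ F × 3.3 = 1010 ⇒ F = 1010 / 3.3 = 306 N.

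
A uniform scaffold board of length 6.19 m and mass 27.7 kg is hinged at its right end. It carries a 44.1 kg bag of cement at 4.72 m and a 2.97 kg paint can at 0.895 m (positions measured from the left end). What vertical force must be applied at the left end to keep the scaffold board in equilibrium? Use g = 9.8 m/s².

F ≈ 263 N

Sum moments about the right end (the unknown pivot reaction has zero arm there).
Beam weight: 27.7 × 9.8 = 271.5 N down at 3.095 m → arm 3.095 m, τ = 271.5 × 3.095 = 840.3 N·m counterclockwise.
Bag of cement: 44.1 × 9.8 = 432.2 N down at 4.72 m → arm 1.47 m, τ = 432.2 × 1.47 = 635.3 N·m counterclockwise.
Paint can: 2.97 × 9.8 = 29.11 N down at 0.895 m → arm 5.295 m, τ = 29.11 × 5.295 = 154.1 N·m counterclockwise.
Net moment of the loads = 1630 N·m counterclockwise.
The upward force F acts at the left end, arm 6.19 m, giving F × 6.19 clockwise.
For rotational equilibrium, F × 6.19 = 1630, so F = 1630 / 6.19 = 263 N.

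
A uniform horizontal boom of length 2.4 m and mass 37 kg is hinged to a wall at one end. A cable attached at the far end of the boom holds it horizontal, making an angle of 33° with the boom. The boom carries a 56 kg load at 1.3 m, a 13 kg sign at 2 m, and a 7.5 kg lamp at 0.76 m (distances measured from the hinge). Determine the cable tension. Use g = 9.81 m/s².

Taking torques about the hinge:
Beam weight: 37 × 9.81 = 363 N down at 1.2 m → arm 1.2 m, τ = 363 × 1.2 = 435.6 N·m clockwise.
Load: 56 × 9.81 = 549.4 N down at 1.3 m → arm 1.3 m, τ = 549.4 × 1.3 = 714.2 N·m clockwise.
Sign: 13 × 9.81 = 127.5 N down at 2 m → arm 2 m, τ = 127.5 × 2 = 255 N·m clockwise.
Lamp: 7.5 × 9.81 = 73.58 N down at 0.76 m → arm 0.76 m, τ = 73.58 × 0.76 = 55.92 N·m clockwise.
Total clockwise load moment = 1461 N·m.
The cable tension T acts at 2.4 m; only its component perpendicular to the boom, T sinθ, produces torque. sin 33° = 0.5446.
For rotational equilibrium, T × 2.4 × 0.5446 = 1461, so T = 1461 / 1.307 = 1120 N.

T ≈ 1120 N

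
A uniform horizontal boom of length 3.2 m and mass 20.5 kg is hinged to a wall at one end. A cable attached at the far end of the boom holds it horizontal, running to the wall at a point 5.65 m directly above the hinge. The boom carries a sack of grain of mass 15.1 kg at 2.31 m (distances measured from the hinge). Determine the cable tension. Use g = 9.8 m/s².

T ≈ 238 N

About the hinge:
Beam weight: 20.5 × 9.8 = 200.9 N down at 1.6 m → arm 1.6 m, τ = 200.9 × 1.6 = 321.4 N·m clockwise.
Sack of grain: 15.1 × 9.8 = 148 N down at 2.31 m → arm 2.31 m, τ = 148 × 2.31 = 341.9 N·m clockwise.
Total clockwise load moment = 663.3 N·m.
The cable tension T acts at 3.2 m; only its component perpendicular to the boom, T sinθ, produces torque. sinθ = h/√(h²+d²) = 5.65/√(5.65²+3.2²) = 0.8701.
Balancing moments: T × 3.2 × 0.8701 = 663.3, giving T = 663.3 / 2.784 = 238 N.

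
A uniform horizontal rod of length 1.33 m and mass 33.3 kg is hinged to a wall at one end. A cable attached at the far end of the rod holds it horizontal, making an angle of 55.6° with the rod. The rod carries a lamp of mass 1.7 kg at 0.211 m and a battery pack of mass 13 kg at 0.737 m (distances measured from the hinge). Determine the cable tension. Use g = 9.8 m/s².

About the hinge:
Beam weight: 33.3 × 9.8 = 326.3 N down at 0.665 m → arm 0.665 m, τ = 326.3 × 0.665 = 217 N·m clockwise.
Lamp: 1.7 × 9.8 = 16.66 N down at 0.211 m → arm 0.211 m, τ = 16.66 × 0.211 = 3.515 N·m clockwise.
Battery pack: 13 × 9.8 = 127.4 N down at 0.737 m → arm 0.737 m, τ = 127.4 × 0.737 = 93.89 N·m clockwise.
Total clockwise load moment = 314.4 N·m.
The cable tension T acts at 1.33 m; only its component perpendicular to the rod, T sinθ, produces torque. sin 55.6° = 0.8251.
Στ = 0 ⇒ T × 1.33 × 0.8251 = 314.4 ⇒ T = 314.4 / 1.097 = 287 N.

T ≈ 287 N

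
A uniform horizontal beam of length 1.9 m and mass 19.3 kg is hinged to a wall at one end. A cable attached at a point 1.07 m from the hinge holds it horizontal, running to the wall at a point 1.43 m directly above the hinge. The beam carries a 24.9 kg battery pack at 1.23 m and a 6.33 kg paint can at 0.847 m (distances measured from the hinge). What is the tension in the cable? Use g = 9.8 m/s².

T ≈ 621 N

About the hinge:
Beam weight: 19.3 × 9.8 = 189.1 N down at 0.95 m → arm 0.95 m, τ = 189.1 × 0.95 = 179.6 N·m clockwise.
Battery pack: 24.9 × 9.8 = 244 N down at 1.23 m → arm 1.23 m, τ = 244 × 1.23 = 300.1 N·m clockwise.
Paint can: 6.33 × 9.8 = 62.03 N down at 0.847 m → arm 0.847 m, τ = 62.03 × 0.847 = 52.54 N·m clockwise.
Total clockwise load moment = 532.2 N·m.
The cable tension T acts at 1.07 m; only its component perpendicular to the beam, T sinθ, produces torque. sinθ = h/√(h²+d²) = 1.43/√(1.43²+1.07²) = 0.8007.
Setting net torque to zero: T × 1.07 × 0.8007 = 532.2 → T = 532.2 / 0.8567 = 621 N.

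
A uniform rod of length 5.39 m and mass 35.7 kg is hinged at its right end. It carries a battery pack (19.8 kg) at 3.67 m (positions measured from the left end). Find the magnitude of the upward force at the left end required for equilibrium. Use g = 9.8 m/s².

Sum moments about the right end (the unknown pivot reaction has zero arm there).
Beam weight: 35.7 × 9.8 = 349.9 N down at 2.695 m → arm 2.695 m, τ = 349.9 × 2.695 = 943 N·m counterclockwise.
Battery pack: 19.8 × 9.8 = 194 N down at 3.67 m → arm 1.72 m, τ = 194 × 1.72 = 333.7 N·m counterclockwise.
Net moment of the loads = 1277 N·m counterclockwise.
The upward force F acts at the left end, arm 5.39 m, giving F × 5.39 clockwise.
Στ = 0 ⇒ F × 5.39 = 1277 ⇒ F = 1277 / 5.39 = 237 N.

F ≈ 237 N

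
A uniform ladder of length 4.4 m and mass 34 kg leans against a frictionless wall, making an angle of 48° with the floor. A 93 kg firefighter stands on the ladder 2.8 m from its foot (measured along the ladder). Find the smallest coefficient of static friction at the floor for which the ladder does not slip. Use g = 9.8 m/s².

Take moments about the foot of the ladder.
Ladder weight 34×9.8 = 333.2 N acts at 2.2 m along the ladder; its horizontal arm is 2.2·cos48° = 1.472 m → τ = 490.5 N·m clockwise.
Firefighter: 93×9.8 = 911.4 N at 2.8 m → arm 1.874 m → τ = 1708 N·m clockwise.
Wall normal N acts horizontally at the top; its moment arm is the height L sinθ = 4.4·sin48° = 3.27 m, counterclockwise.
Στ = 0 ⇒ N × 3.27 = 2198 ⇒ N = 672.2 N.
ΣFx = 0 ⇒ f = N_wall = 672.2 N. ΣFy = 0 ⇒ N_floor = 1245 N.
μ_min = f / N_floor = 672.2 / 1245 = 0.54.

μ_min ≈ 0.54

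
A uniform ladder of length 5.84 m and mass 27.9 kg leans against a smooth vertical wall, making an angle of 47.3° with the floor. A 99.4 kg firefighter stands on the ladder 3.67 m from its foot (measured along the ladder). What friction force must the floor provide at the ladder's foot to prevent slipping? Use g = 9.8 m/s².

Sum moments about the foot of the ladder (the floor normal and friction both act there and drop out).
Ladder weight 27.9×9.8 = 273.4 N acts at 2.92 m along the ladder; its horizontal arm is 2.92·cos47.3° = 1.98 m → τ = 541.3 N·m clockwise.
Firefighter: 99.4×9.8 = 974.1 N at 3.67 m → arm 2.489 m → τ = 2425 N·m clockwise.
Wall normal N acts horizontally at the top; its moment arm is the height L sinθ = 5.84·sin47.3° = 4.292 m, counterclockwise.
Setting net torque to zero: N × 4.292 = 2966 → N = 691 N.
ΣFx = 0: friction at the foot balances the wall's push, so f = N_wall = 691 N.

f ≈ 691 N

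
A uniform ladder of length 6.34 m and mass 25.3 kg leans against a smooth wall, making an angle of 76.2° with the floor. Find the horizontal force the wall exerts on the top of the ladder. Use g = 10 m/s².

N_wall ≈ 31.1 N

Taking torques about the foot of the ladder:
Ladder weight 25.3×10 = 253 N acts at 3.17 m along the ladder; its horizontal arm is 3.17·cos76.2° = 0.7562 m → τ = 191.3 N·m clockwise.
Wall normal N acts horizontally at the top; its moment arm is the height L sinθ = 6.34·sin76.2° = 6.157 m, counterclockwise.
Στ = 0 ⇒ N × 6.157 = 191.3 ⇒ N = 31.1 N.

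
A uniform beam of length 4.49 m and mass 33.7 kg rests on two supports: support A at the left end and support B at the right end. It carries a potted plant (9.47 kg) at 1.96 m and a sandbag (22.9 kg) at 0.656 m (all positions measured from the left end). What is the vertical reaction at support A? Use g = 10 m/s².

R_A ≈ 417 N

Taking torques about support B:
Beam weight: 33.7 × 10 = 337 N down at 2.245 m → arm 2.245 m, τ = 337 × 2.245 = 756.6 N·m counterclockwise.
Potted plant: 9.47 × 10 = 94.7 N down at 1.96 m → arm 2.53 m, τ = 94.7 × 2.53 = 239.6 N·m counterclockwise.
Sandbag: 22.9 × 10 = 229 N down at 0.656 m → arm 3.834 m, τ = 229 × 3.834 = 878 N·m counterclockwise.
Net load moment about support B = 1874 N·m counterclockwise.
Reaction R at support A is upward at 0 m, arm 4.49 m → moment R × 4.49 clockwise.
Setting net torque to zero: R × 4.49 = 1874 → R = 417 N.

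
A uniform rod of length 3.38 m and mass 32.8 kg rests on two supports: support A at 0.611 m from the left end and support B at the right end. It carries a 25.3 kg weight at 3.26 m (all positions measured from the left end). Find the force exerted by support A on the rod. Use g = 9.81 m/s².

About support B:
Beam weight: 32.8 × 9.81 = 321.8 N down at 1.69 m → arm 1.69 m, τ = 321.8 × 1.69 = 543.8 N·m counterclockwise.
Weight: 25.3 × 9.81 = 248.2 N down at 3.26 m → arm 0.12 m, τ = 248.2 × 0.12 = 29.78 N·m counterclockwise.
Net load moment about support B = 573.6 N·m counterclockwise.
Reaction R at support A is upward at 0.611 m, arm 2.769 m → moment R × 2.769 clockwise.
Setting net torque to zero: R × 2.769 = 573.6 → R = 207 N.

R_A ≈ 207 N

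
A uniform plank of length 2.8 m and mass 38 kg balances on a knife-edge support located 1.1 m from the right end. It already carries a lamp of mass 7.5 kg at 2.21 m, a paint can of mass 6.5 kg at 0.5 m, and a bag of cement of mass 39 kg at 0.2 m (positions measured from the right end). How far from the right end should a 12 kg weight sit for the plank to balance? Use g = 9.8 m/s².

Taking torques about the knife-edge support (at 1.1 m from the right end):
Beam weight: 38 × 9.8 = 372.4 N down at 1.4 m → arm 0.3 m, τ = 372.4 × 0.3 = 111.7 N·m counterclockwise.
Lamp: 7.5 × 9.8 = 73.5 N down at 2.21 m → arm 1.11 m, τ = 73.5 × 1.11 = 81.59 N·m counterclockwise.
Paint can: 6.5 × 9.8 = 63.7 N down at 0.5 m → arm 0.6 m, τ = 63.7 × 0.6 = 38.22 N·m clockwise.
Bag of cement: 39 × 9.8 = 382.2 N down at 0.2 m → arm 0.9 m, τ = 382.2 × 0.9 = 344 N·m clockwise.
Net moment of existing loads = 188.9 N·m clockwise.
The weight weighs 12 × 9.8 = 117.6 N and must supply an equal counterclockwise moment, so its lever arm about the knife-edge support is 188.9 / 117.6 = 1.61 m.
That puts it at 1.1 + 1.61 = 2.71 m from the right end.

x ≈ 2.71 m from the right end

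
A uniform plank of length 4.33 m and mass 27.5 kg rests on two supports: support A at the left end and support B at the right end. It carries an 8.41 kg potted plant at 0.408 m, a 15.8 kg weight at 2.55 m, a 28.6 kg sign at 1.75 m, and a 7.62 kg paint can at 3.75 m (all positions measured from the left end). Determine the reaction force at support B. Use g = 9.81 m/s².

About support A:
Beam weight: 27.5 × 9.81 = 269.8 N down at 2.165 m → arm 2.165 m, τ = 269.8 × 2.165 = 584.1 N·m clockwise.
Potted plant: 8.41 × 9.81 = 82.5 N down at 0.408 m → arm 0.408 m, τ = 82.5 × 0.408 = 33.66 N·m clockwise.
Weight: 15.8 × 9.81 = 155 N down at 2.55 m → arm 2.55 m, τ = 155 × 2.55 = 395.2 N·m clockwise.
Sign: 28.6 × 9.81 = 280.6 N down at 1.75 m → arm 1.75 m, τ = 280.6 × 1.75 = 491.1 N·m clockwise.
Paint can: 7.62 × 9.81 = 74.75 N down at 3.75 m → arm 3.75 m, τ = 74.75 × 3.75 = 280.3 N·m clockwise.
Net load moment about support A = 1784 N·m clockwise.
Reaction R at support B is upward at 4.33 m, arm 4.33 m → moment R × 4.33 counterclockwise.
Balancing moments: R × 4.33 = 1784, giving R = 412 N.

R_B ≈ 412 N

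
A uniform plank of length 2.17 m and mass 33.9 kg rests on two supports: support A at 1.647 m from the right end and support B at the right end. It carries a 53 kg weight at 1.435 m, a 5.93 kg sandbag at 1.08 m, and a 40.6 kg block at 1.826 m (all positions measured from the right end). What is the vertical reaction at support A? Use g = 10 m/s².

R_A ≈ 1170 N

Take moments about support B.
Beam weight: 33.9 × 10 = 339 N down at 1.085 m → arm 1.085 m, τ = 339 × 1.085 = 367.8 N·m counterclockwise.
Weight: 53 × 10 = 530 N down at 1.435 m → arm 1.435 m, τ = 530 × 1.435 = 760.6 N·m counterclockwise.
Sandbag: 5.93 × 10 = 59.3 N down at 1.08 m → arm 1.08 m, τ = 59.3 × 1.08 = 64.04 N·m counterclockwise.
Block: 40.6 × 10 = 406 N down at 1.826 m → arm 1.826 m, τ = 406 × 1.826 = 741.4 N·m counterclockwise.
Net load moment about support B = 1934 N·m counterclockwise.
Reaction R at support A is upward at 1.647 m, arm 1.647 m → moment R × 1.647 clockwise.
For rotational equilibrium, R × 1.647 = 1934, so R = 1170 N.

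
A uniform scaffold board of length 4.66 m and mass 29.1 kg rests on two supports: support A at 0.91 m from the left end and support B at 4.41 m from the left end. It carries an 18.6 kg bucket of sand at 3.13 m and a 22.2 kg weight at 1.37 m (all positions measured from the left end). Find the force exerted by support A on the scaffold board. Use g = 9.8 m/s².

About support B:
Beam weight: 29.1 × 9.8 = 285.2 N down at 2.33 m → arm 2.08 m, τ = 285.2 × 2.08 = 593.2 N·m counterclockwise.
Bucket of sand: 18.6 × 9.8 = 182.3 N down at 3.13 m → arm 1.28 m, τ = 182.3 × 1.28 = 233.3 N·m counterclockwise.
Weight: 22.2 × 9.8 = 217.6 N down at 1.37 m → arm 3.04 m, τ = 217.6 × 3.04 = 661.5 N·m counterclockwise.
Net load moment about support B = 1488 N·m counterclockwise.
Reaction R at support A is upward at 0.91 m, arm 3.5 m → moment R × 3.5 clockwise.
Setting net torque to zero: R × 3.5 = 1488 → R = 425 N.

R_A ≈ 425 N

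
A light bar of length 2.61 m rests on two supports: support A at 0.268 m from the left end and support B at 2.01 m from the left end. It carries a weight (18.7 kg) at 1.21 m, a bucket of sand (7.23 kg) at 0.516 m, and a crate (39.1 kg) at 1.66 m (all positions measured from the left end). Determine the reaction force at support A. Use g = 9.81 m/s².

R_A ≈ 222 N

Taking torques about support B:
Weight: 18.7 × 9.81 = 183.4 N down at 1.21 m → arm 0.8 m, τ = 183.4 × 0.8 = 146.7 N·m counterclockwise.
Bucket of sand: 7.23 × 9.81 = 70.93 N down at 0.516 m → arm 1.494 m, τ = 70.93 × 1.494 = 106 N·m counterclockwise.
Crate: 39.1 × 9.81 = 383.6 N down at 1.66 m → arm 0.35 m, τ = 383.6 × 0.35 = 134.3 N·m counterclockwise.
Net load moment about support B = 387 N·m counterclockwise.
Reaction R at support A is upward at 0.268 m, arm 1.742 m → moment R × 1.742 clockwise.
Balancing moments: R × 1.742 = 387, giving R = 222 N.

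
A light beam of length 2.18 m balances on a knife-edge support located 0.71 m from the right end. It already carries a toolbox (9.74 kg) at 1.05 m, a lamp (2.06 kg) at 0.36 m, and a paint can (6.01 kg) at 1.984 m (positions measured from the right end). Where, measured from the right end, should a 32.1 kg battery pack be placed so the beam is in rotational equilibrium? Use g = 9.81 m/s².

x ≈ 0.391 m from the right end

Sum moments about the knife-edge support (at 0.71 m from the right end) (the support reaction has zero arm there).
Toolbox: 9.74 × 9.81 = 95.55 N down at 1.05 m → arm 0.34 m, τ = 95.55 × 0.34 = 32.49 N·m counterclockwise.
Lamp: 2.06 × 9.81 = 20.21 N down at 0.36 m → arm 0.35 m, τ = 20.21 × 0.35 = 7.074 N·m clockwise.
Paint can: 6.01 × 9.81 = 58.96 N down at 1.984 m → arm 1.274 m, τ = 58.96 × 1.274 = 75.12 N·m counterclockwise.
Net moment of existing loads = 100.5 N·m counterclockwise.
The battery pack weighs 32.1 × 9.81 = 314.9 N and must supply an equal clockwise moment, so its lever arm about the knife-edge support is 100.5 / 314.9 = 0.319 m.
That puts it at 0.71 − 0.319 = 0.391 m from the right end.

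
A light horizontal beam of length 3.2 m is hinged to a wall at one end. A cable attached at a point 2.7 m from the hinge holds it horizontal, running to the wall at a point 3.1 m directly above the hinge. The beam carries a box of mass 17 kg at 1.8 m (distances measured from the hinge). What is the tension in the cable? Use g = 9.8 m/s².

Choose the hinge as the axis so the unknown hinge reaction has zero arm there.
Box: 17 × 9.8 = 166.6 N down at 1.8 m → arm 1.8 m, τ = 166.6 × 1.8 = 299.9 N·m clockwise.
Total clockwise load moment = 299.9 N·m.
The cable tension T acts at 2.7 m; only its component perpendicular to the beam, T sinθ, produces torque. sinθ = h/√(h²+d²) = 3.1/√(3.1²+2.7²) = 0.7541.
Setting net torque to zero: T × 2.7 × 0.7541 = 299.9 → T = 299.9 / 2.036 = 147 N.

T ≈ 147 N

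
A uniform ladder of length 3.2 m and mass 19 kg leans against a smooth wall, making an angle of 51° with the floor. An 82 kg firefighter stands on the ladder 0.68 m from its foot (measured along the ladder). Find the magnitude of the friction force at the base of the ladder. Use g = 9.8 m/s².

f ≈ 214 N

Take moments about the foot of the ladder.
Ladder weight 19×9.8 = 186.2 N acts at 1.6 m along the ladder; its horizontal arm is 1.6·cos51° = 1.007 m → τ = 187.5 N·m clockwise.
Firefighter: 82×9.8 = 803.6 N at 0.68 m → arm 0.4279 m → τ = 343.9 N·m clockwise.
Wall normal N acts horizontally at the top; its moment arm is the height L sinθ = 3.2·sin51° = 2.487 m, counterclockwise.
Στ = 0 ⇒ N × 2.487 = 531.4 ⇒ N = 214 N.
ΣFx = 0: friction at the foot balances the wall's push, so f = N_wall = 214 N.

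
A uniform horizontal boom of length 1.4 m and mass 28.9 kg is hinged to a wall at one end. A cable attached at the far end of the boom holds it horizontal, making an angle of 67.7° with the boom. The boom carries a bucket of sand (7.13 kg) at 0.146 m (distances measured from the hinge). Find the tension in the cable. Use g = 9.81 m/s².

T ≈ 161 N

Sum moments about the hinge (the unknown hinge reaction has zero arm there).
Beam weight: 28.9 × 9.81 = 283.5 N down at 0.7 m → arm 0.7 m, τ = 283.5 × 0.7 = 198.4 N·m clockwise.
Bucket of sand: 7.13 × 9.81 = 69.95 N down at 0.146 m → arm 0.146 m, τ = 69.95 × 0.146 = 10.21 N·m clockwise.
Total clockwise load moment = 208.6 N·m.
The cable tension T acts at 1.4 m; only its component perpendicular to the boom, T sinθ, produces torque. sin 67.7° = 0.9252.
Balancing moments: T × 1.4 × 0.9252 = 208.6, giving T = 208.6 / 1.295 = 161 N.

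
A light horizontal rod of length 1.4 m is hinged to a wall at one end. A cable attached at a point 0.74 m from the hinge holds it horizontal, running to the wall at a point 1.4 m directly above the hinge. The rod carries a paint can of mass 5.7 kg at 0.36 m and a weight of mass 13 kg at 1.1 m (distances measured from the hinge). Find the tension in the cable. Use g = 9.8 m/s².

T ≈ 245 N

Taking torques about the hinge:
Paint can: 5.7 × 9.8 = 55.86 N down at 0.36 m → arm 0.36 m, τ = 55.86 × 0.36 = 20.11 N·m clockwise.
Weight: 13 × 9.8 = 127.4 N down at 1.1 m → arm 1.1 m, τ = 127.4 × 1.1 = 140.1 N·m clockwise.
Total clockwise load moment = 160.2 N·m.
The cable tension T acts at 0.74 m; only its component perpendicular to the rod, T sinθ, produces torque. sinθ = h/√(h²+d²) = 1.4/√(1.4²+0.74²) = 0.8841.
Balancing moments: T × 0.74 × 0.8841 = 160.2, giving T = 160.2 / 0.6542 = 245 N.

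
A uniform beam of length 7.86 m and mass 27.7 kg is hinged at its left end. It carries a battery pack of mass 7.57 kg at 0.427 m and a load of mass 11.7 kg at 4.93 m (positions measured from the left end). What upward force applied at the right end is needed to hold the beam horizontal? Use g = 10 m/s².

Choose the left end as the axis so the unknown pivot reaction has zero arm there.
Beam weight: 27.7 × 10 = 277 N down at 3.93 m → arm 3.93 m, τ = 277 × 3.93 = 1089 N·m clockwise.
Battery pack: 7.57 × 10 = 75.7 N down at 0.427 m → arm 0.427 m, τ = 75.7 × 0.427 = 32.32 N·m clockwise.
Load: 11.7 × 10 = 117 N down at 4.93 m → arm 4.93 m, τ = 117 × 4.93 = 576.8 N·m clockwise.
Net moment of the loads = 1698 N·m clockwise.
The upward force F acts at the right end, arm 7.86 m, giving F × 7.86 counterclockwise.
Setting net torque to zero: F × 7.86 = 1698 → F = 1698 / 7.86 = 216 N.

F ≈ 216 N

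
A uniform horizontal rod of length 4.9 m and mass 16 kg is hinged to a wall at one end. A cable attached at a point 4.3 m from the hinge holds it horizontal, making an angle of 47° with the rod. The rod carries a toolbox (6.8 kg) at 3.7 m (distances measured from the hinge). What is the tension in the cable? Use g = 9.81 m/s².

Taking torques about the hinge:
Beam weight: 16 × 9.81 = 157 N down at 2.45 m → arm 2.45 m, τ = 157 × 2.45 = 384.7 N·m clockwise.
Toolbox: 6.8 × 9.81 = 66.71 N down at 3.7 m → arm 3.7 m, τ = 66.71 × 3.7 = 246.8 N·m clockwise.
Total clockwise load moment = 631.5 N·m.
The cable tension T acts at 4.3 m; only its component perpendicular to the rod, T sinθ, produces torque. sin 47° = 0.7314.
Balancing moments: T × 4.3 × 0.7314 = 631.5, giving T = 631.5 / 3.145 = 201 N.

T ≈ 201 N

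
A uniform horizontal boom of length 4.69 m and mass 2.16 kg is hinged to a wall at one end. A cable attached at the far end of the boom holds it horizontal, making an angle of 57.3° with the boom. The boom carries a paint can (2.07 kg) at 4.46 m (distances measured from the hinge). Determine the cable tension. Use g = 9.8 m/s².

T ≈ 35.5 N

Choose the hinge as the axis so the unknown hinge reaction has zero arm there.
Beam weight: 2.16 × 9.8 = 21.17 N down at 2.345 m → arm 2.345 m, τ = 21.17 × 2.345 = 49.64 N·m clockwise.
Paint can: 2.07 × 9.8 = 20.29 N down at 4.46 m → arm 4.46 m, τ = 20.29 × 4.46 = 90.49 N·m clockwise.
Total clockwise load moment = 140.1 N·m.
The cable tension T acts at 4.69 m; only its component perpendicular to the boom, T sinθ, produces torque. sin 57.3° = 0.8415.
Balancing moments: T × 4.69 × 0.8415 = 140.1, giving T = 140.1 / 3.947 = 35.5 N.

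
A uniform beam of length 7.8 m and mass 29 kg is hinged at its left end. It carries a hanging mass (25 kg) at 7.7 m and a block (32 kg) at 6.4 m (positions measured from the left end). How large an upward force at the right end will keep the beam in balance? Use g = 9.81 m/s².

Take moments about the left end.
Beam weight: 29 × 9.81 = 284.5 N down at 3.9 m → arm 3.9 m, τ = 284.5 × 3.9 = 1110 N·m clockwise.
Hanging mass: 25 × 9.81 = 245.2 N down at 7.7 m → arm 7.7 m, τ = 245.2 × 7.7 = 1888 N·m clockwise.
Block: 32 × 9.81 = 313.9 N down at 6.4 m → arm 6.4 m, τ = 313.9 × 6.4 = 2009 N·m clockwise.
Net moment of the loads = 5007 N·m clockwise.
The upward force F acts at the right end, arm 7.8 m, giving F × 7.8 counterclockwise.
For rotational equilibrium, F × 7.8 = 5007, so F = 5007 / 7.8 = 642 N.

F ≈ 642 N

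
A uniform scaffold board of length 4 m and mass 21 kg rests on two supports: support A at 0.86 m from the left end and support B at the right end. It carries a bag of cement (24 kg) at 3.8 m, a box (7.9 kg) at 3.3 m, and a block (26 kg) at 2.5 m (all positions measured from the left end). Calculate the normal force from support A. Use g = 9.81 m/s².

R_A ≈ 285 N

Sum moments about support B (its reaction then has zero moment arm).
Beam weight: 21 × 9.81 = 206 N down at 2 m → arm 2 m, τ = 206 × 2 = 412 N·m counterclockwise.
Bag of cement: 24 × 9.81 = 235.4 N down at 3.8 m → arm 0.2 m, τ = 235.4 × 0.2 = 47.08 N·m counterclockwise.
Box: 7.9 × 9.81 = 77.5 N down at 3.3 m → arm 0.7 m, τ = 77.5 × 0.7 = 54.25 N·m counterclockwise.
Block: 26 × 9.81 = 255.1 N down at 2.5 m → arm 1.5 m, τ = 255.1 × 1.5 = 382.6 N·m counterclockwise.
Net load moment about support B = 895.9 N·m counterclockwise.
Reaction R at support A is upward at 0.86 m, arm 3.14 m → moment R × 3.14 clockwise.
Στ = 0 ⇒ R × 3.14 = 895.9 ⇒ R = 285 N.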